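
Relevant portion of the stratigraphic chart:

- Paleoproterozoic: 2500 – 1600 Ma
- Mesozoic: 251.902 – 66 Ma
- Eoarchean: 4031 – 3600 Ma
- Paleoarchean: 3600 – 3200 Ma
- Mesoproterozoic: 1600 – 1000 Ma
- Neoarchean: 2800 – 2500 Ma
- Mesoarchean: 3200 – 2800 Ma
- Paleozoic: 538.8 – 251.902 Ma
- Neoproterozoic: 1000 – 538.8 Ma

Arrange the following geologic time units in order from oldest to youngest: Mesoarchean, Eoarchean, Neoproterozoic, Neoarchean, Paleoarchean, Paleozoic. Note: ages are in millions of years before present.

Eoarchean → Paleoarchean → Mesoarchean → Neoarchean → Neoproterozoic → Paleozoic

Sorting by start age (descending Ma, since larger Ma = older): Eoarchean began 4031, Paleoarchean began 3600, Mesoarchean began 3200, Neoarchean began 2800, Neoproterozoic began 1000, Paleozoic began 538.8.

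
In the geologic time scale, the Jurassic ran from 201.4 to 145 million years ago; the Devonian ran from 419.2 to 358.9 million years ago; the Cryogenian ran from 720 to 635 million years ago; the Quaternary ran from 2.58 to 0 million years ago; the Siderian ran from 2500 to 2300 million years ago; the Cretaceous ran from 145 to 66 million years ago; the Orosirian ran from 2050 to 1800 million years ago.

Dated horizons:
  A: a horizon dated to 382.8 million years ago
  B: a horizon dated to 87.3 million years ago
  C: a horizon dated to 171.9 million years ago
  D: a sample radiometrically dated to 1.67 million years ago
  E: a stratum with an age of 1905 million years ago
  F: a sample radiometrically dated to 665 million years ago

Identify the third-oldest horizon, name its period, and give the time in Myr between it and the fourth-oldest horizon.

A, in the Devonian; 210.9 million years to C

Larger Ma means older, so oldest first: E 1905 > F 665 > A 382.8 > C 171.9 > B 87.3 > D 1.67.
Counting 3 along gives A (382.8 Ma); the excerpt puts that inside the Devonian, 419.2–358.9 Ma.
Next in line is C (171.9 Ma), and 382.8 − 171.9 = 210.9 Myr.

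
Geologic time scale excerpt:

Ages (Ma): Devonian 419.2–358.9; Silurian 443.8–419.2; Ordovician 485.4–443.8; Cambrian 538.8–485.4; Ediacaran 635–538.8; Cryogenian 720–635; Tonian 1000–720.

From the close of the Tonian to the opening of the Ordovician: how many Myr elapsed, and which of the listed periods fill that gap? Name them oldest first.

The Tonian closes at 720 Ma and the Ordovician opens at 485.4 Ma, so the interval is 720 − 485.4 = 234.6 Myr.
A period fits inside if it starts at or after 720 Ma and ends at or before 485.4 Ma; oldest first that gives Cryogenian, Ediacaran, Cambrian.

234.6 million years; Cryogenian, Ediacaran, Cambrian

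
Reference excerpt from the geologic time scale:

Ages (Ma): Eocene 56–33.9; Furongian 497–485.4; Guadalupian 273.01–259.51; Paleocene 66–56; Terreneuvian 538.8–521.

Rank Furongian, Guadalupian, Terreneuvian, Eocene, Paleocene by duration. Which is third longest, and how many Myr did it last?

Start − end for each: Furongian 497 − 485.4 = 11.6; Guadalupian 273.01 − 259.51 = 13.5; Terreneuvian 538.8 − 521 = 17.8; Eocene 56 − 33.9 = 22.1; Paleocene 66 − 56 = 10.
Ranking these from longest: Eocene > Terreneuvian > Guadalupian > Furongian > Paleocene.
Position 3 in that ranking is Guadalupian, which lasted 13.5 Myr.

Guadalupian, 13.5 million years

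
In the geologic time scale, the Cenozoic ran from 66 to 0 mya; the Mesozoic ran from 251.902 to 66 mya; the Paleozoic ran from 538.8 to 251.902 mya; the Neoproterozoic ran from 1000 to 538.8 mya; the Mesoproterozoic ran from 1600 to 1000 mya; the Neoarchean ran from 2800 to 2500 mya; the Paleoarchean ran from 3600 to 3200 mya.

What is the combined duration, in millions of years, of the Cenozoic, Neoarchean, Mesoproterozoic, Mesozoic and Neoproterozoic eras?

1613.102 million years

Duration is start − end for each: (66 − 0) + (2800 − 2500) + (1600 − 1000) + (251.902 − 66) + (1000 − 538.8).
That is 66 + 300 + 600 + 185.902 + 461.2, which totals 1613.102 million years.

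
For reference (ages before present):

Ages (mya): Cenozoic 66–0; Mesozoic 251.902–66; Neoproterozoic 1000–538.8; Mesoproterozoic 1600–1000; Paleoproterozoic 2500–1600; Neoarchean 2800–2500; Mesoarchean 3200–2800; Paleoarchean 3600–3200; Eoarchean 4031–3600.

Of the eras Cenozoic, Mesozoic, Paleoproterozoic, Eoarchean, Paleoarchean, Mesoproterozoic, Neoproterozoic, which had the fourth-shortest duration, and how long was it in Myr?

Durations: Cenozoic 66; Mesozoic 185.902; Paleoproterozoic 900; Eoarchean 431; Paleoarchean 400; Mesoproterozoic 600; Neoproterozoic 461.2 Myr.
Sorted shortest-first: Cenozoic (66), Mesozoic (185.902), Paleoarchean (400), Eoarchean (431), Neoproterozoic (461.2), Mesoproterozoic (600), Paleoproterozoic (900).
The fourth shortest is Eoarchean at 431 Myr.

Eoarchean, 431 million years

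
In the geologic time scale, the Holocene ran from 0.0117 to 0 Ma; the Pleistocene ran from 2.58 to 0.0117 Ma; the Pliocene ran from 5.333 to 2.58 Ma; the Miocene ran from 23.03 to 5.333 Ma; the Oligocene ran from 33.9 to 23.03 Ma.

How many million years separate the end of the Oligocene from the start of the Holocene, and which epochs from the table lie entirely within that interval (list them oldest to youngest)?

23.0183 million years; Miocene, Pliocene, Pleistocene

End of Oligocene = 23.03 Ma; start of Holocene = 0.0117 Ma.
Gap = 23.03 − 0.0117 = 23.0183 Myr.
Epochs wholly inside 23.03–0.0117 Ma: Miocene (23.03–5.333), Pliocene (5.333–2.58), Pleistocene (2.58–0.0117).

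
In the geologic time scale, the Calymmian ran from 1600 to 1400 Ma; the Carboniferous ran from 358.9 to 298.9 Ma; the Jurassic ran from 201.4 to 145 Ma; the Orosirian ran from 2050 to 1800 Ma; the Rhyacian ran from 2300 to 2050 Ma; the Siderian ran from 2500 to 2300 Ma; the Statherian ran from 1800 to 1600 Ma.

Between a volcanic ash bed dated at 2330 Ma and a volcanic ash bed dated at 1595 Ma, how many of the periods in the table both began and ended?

The older date is 2330 Ma and the younger is 1595 Ma.
Periods with start < 2330 and end > 1595 Ma: Rhyacian (2300–2050), Orosirian (2050–1800), Statherian (1800–1600).
That is 3 complete periods.

3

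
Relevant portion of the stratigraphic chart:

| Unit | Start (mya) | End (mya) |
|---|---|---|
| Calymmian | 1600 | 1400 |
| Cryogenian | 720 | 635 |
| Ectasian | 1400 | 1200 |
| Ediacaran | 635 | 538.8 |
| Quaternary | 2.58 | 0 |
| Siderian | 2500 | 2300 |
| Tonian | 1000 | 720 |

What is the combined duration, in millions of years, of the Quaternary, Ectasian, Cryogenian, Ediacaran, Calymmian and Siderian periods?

Each duration: Quaternary = 2.58; Ectasian = 200; Cryogenian = 85; Ediacaran = 96.2; Calymmian = 200; Siderian = 200.
Sum: 2.58 + 200 + 85 + 96.2 + 200 + 200 = 783.78 Myr.

783.78 million years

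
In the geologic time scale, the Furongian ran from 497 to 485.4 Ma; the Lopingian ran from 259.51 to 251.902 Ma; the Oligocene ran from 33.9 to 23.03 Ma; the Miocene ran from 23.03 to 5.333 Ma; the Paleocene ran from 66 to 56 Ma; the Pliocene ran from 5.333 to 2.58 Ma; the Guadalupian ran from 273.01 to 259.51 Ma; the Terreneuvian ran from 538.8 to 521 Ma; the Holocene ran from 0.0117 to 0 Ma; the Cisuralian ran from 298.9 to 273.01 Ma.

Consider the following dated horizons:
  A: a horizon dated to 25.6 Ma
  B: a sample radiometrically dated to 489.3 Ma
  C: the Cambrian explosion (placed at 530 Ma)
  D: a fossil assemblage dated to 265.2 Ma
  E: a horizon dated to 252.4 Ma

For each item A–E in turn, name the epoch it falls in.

Match each age against the start–end ranges in the excerpt: A = 25.6 Ma → Oligocene (33.9–23.03); B = 489.3 Ma → Furongian (497–485.4); C = 530 Ma → Terreneuvian (538.8–521); D = 265.2 Ma → Guadalupian (273.01–259.51); E = 252.4 Ma → Lopingian (259.51–251.902).

A — Oligocene; B — Furongian; C — Terreneuvian; D — Guadalupian; E — Lopingian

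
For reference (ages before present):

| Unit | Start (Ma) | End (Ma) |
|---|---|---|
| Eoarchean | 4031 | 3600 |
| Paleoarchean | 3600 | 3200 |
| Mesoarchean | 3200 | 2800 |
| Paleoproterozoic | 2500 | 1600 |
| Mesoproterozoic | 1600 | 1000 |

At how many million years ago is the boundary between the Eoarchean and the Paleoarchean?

3600 Ma

The Eoarchean ends and the Paleoarchean begins at 3600 Ma.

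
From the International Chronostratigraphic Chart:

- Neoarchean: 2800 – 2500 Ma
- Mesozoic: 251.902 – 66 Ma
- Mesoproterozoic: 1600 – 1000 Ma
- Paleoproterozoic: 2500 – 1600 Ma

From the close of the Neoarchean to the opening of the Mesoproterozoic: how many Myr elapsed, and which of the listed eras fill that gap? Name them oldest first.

End of Neoarchean = 2500 Ma; start of Mesoproterozoic = 1600 Ma.
Gap = 2500 − 1600 = 900 Myr.
Eras wholly inside 2500–1600 Ma: Paleoproterozoic (2500–1600).

900 million years; Paleoproterozoic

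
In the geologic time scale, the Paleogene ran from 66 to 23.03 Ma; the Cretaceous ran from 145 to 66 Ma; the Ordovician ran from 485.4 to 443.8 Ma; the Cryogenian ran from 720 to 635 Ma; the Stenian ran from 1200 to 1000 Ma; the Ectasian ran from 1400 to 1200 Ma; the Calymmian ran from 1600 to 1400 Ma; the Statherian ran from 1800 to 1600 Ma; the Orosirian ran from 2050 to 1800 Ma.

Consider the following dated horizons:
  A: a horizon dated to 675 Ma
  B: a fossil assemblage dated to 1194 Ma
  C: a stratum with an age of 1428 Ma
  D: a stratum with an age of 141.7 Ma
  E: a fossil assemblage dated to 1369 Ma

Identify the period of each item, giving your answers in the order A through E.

A: 675 Ma lies in 720–635 Ma, so Cryogenian.
B: 1194 Ma lies in 1200–1000 Ma, so Stenian.
C: 1428 Ma lies in 1600–1400 Ma, so Calymmian.
D: 141.7 Ma lies in 145–66 Ma, so Cretaceous.
E: 1369 Ma lies in 1400–1200 Ma, so Ectasian.

A — Cryogenian; B — Stenian; C — Calymmian; D — Cretaceous; E — Ectasian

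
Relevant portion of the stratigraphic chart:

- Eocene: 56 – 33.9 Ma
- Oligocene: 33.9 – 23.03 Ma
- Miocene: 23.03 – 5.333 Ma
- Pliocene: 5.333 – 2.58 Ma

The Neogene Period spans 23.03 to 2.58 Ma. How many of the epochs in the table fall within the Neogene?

2

Epochs inside 23.03–2.58 Ma: Miocene, Pliocene — 2 in total.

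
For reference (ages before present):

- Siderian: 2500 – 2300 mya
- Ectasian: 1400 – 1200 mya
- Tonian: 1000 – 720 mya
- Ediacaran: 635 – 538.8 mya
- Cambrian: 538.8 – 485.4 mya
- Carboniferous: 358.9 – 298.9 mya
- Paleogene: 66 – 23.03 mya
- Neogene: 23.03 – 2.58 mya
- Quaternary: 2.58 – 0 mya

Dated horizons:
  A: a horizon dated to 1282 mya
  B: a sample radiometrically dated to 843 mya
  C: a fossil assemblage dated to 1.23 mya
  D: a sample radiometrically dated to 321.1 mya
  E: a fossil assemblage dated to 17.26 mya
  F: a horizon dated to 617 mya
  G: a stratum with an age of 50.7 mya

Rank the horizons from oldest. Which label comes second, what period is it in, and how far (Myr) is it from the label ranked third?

B, in the Tonian; 226 million years to F

Sorted oldest-first by Ma: A (1282), B (843), F (617), D (321.1), G (50.7), E (17.26), C (1.23).
The second oldest is B at 843 Ma, which lies in 1000–720 Ma: the Tonian.
The third oldest is F at 617 Ma; separation = |843 − 617| = 226 Myr.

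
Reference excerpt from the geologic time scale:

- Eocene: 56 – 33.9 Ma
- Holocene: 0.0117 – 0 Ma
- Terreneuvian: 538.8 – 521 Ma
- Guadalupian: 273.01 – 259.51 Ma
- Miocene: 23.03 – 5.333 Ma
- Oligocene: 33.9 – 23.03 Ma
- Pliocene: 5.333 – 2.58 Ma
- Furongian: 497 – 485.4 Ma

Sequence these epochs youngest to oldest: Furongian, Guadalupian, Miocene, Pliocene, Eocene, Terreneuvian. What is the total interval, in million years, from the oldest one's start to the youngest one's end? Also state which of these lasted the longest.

Start ages (Ma): Terreneuvian 538.8, Furongian 497, Guadalupian 273.01, Eocene 56, Miocene 23.03, Pliocene 5.333.
Ordered youngest to oldest: Pliocene, Miocene, Eocene, Guadalupian, Furongian, Terreneuvian.
Span = 538.8 − 2.58 = 536.22 Myr.
Durations: Eocene 22.1, Pliocene 2.753, Furongian 11.6, Terreneuvian 17.8, Guadalupian 13.5, Miocene 17.697 → longest is Eocene (22.1 Myr).

Pliocene, Miocene, Eocene, Guadalupian, Furongian, Terreneuvian; total span 536.22 Myr; longest is Eocene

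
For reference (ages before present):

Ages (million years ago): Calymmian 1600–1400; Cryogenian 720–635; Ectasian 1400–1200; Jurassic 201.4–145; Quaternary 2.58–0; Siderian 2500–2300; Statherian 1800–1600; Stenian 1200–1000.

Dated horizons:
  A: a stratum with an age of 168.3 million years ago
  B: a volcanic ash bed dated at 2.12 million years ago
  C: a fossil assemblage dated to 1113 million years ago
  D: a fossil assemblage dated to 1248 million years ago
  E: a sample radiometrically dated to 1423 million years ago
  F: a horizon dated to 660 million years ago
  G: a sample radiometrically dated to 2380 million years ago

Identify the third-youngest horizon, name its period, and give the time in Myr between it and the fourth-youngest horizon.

Sorted youngest-first by Ma: B (2.12), A (168.3), F (660), C (1113), D (1248), E (1423), G (2380).
The third youngest is F at 660 Ma, which lies in 720–635 Ma: the Cryogenian.
The fourth youngest is C at 1113 Ma; separation = |660 − 1113| = 453 Myr.

F, in the Cryogenian; 453 million years to C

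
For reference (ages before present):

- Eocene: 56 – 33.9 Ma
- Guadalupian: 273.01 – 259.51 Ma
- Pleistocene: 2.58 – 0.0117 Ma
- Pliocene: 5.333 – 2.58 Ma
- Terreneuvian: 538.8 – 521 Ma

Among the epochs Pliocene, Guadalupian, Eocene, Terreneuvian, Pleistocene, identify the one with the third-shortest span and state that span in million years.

Guadalupian, 13.5 million years

Durations: Pliocene 2.753; Guadalupian 13.5; Eocene 22.1; Terreneuvian 17.8; Pleistocene 2.5683 Myr.
Sorted shortest-first: Pleistocene (2.5683), Pliocene (2.753), Guadalupian (13.5), Terreneuvian (17.8), Eocene (22.1).
The third shortest is Guadalupian at 13.5 Myr.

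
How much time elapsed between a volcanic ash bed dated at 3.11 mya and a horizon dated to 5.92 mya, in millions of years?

5.92 − 3.11 = 2.81 million years.

2.81 million years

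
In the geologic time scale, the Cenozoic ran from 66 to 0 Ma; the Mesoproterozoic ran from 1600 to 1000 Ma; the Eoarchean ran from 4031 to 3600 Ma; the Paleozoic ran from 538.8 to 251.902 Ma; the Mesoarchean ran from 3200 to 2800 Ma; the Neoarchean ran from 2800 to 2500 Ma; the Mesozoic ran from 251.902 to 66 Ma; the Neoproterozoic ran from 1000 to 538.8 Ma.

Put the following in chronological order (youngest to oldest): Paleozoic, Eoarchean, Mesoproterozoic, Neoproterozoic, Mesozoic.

Mesozoic → Paleozoic → Neoproterozoic → Mesoproterozoic → Eoarchean

Sorting by start age (ascending Ma, since larger Ma = older): Mesozoic began 251.902, Paleozoic began 538.8, Neoproterozoic began 1000, Mesoproterozoic began 1600, Eoarchean began 4031.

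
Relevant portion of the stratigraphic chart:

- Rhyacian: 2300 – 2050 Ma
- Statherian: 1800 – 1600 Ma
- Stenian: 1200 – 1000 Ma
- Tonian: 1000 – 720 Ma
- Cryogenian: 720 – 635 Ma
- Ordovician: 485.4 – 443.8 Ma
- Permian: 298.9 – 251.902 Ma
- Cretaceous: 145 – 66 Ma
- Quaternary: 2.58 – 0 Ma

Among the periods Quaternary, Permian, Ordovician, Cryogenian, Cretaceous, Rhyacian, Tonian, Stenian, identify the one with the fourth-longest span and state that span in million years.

Cryogenian, 85 million years

Start − end for each: Quaternary 2.58 − 0 = 2.58; Permian 298.9 − 251.902 = 46.998; Ordovician 485.4 − 443.8 = 41.6; Cryogenian 720 − 635 = 85; Cretaceous 145 − 66 = 79; Rhyacian 2300 − 2050 = 250; Tonian 1000 − 720 = 280; Stenian 1200 − 1000 = 200.
Ranking these from longest: Tonian > Rhyacian > Stenian > Cryogenian > Cretaceous > Permian > Ordovician > Quaternary.
Position 4 in that ranking is Cryogenian, which lasted 85 Myr.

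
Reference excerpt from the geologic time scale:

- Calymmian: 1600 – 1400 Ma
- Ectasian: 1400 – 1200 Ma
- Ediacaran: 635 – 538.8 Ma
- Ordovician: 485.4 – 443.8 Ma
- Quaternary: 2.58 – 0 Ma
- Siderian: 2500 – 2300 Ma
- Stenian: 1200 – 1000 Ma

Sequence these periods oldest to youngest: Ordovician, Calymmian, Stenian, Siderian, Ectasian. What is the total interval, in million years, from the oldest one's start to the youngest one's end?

Siderian → Calymmian → Ectasian → Stenian → Ordovician; total span 2056.2 Myr

From the excerpt: Ordovician 485.4–443.8; Calymmian 1600–1400; Stenian 1200–1000; Siderian 2500–2300; Ectasian 1400–1200 (Ma).
Larger Ma is earlier, so the oldest is Siderian and the youngest is Ordovician; oldest to youngest: Siderian, Calymmian, Ectasian, Stenian, Ordovician.
Oldest start 2500 minus youngest end 443.8 gives 2056.2 Myr overall.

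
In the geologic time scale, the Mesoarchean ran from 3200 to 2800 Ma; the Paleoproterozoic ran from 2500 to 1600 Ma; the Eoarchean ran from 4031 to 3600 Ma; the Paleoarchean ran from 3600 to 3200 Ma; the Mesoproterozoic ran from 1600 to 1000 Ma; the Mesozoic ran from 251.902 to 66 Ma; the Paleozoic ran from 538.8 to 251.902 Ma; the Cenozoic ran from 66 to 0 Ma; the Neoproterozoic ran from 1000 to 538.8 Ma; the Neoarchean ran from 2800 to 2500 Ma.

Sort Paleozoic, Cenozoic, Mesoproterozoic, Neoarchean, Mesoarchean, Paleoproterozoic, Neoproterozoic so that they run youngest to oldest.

Read off each span (Ma): Paleozoic 538.8–251.902; Cenozoic 66–0; Mesoproterozoic 1600–1000; Neoarchean 2800–2500; Mesoarchean 3200–2800; Paleoproterozoic 2500–1600; Neoproterozoic 1000–538.8.
Larger Ma is older, so oldest→youngest is Mesoarchean, Neoarchean, Paleoproterozoic, Mesoproterozoic, Neoproterozoic, Paleozoic, Cenozoic; reverse it for youngest→oldest.

Cenozoic, then Paleozoic, then Neoproterozoic, then Mesoproterozoic, then Paleoproterozoic, then Neoarchean, then Mesoarchean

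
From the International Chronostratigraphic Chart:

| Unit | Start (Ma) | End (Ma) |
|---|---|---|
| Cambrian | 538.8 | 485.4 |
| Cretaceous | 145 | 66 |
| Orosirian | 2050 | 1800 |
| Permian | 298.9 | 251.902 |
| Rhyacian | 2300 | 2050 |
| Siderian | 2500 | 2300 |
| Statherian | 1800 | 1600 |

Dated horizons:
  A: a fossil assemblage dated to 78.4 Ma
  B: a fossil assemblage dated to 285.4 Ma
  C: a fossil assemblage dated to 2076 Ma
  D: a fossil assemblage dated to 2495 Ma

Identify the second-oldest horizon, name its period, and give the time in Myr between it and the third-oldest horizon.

Sorted oldest-first by Ma: D (2495), C (2076), B (285.4), A (78.4).
The second oldest is C at 2076 Ma, which lies in 2300–2050 Ma: the Rhyacian.
The third oldest is B at 285.4 Ma; separation = |2076 − 285.4| = 1790.6 Myr.

C, in the Rhyacian; 1790.6 million years to B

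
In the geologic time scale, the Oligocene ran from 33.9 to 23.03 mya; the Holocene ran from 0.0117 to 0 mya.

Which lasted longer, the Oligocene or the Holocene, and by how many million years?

Oligocene, by 10.8583 million years

Oligocene: 33.9 − 23.03 = 10.87 Myr.
Holocene: 0.0117 − 0 = 0.0117 Myr.
Difference: 10.87 − 0.0117 = 10.8583 Myr, so the Oligocene was longer.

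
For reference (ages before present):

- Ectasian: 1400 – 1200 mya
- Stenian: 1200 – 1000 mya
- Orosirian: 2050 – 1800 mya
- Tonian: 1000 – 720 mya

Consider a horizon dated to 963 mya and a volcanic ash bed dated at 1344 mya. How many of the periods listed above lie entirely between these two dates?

1

1344 Ma sits inside the Ectasian (1400–1200) and 963 Ma inside the Tonian (1000–720); neither of those is wholly between the two dates.
The listed periods lying completely between them are Stenian — 1 in all.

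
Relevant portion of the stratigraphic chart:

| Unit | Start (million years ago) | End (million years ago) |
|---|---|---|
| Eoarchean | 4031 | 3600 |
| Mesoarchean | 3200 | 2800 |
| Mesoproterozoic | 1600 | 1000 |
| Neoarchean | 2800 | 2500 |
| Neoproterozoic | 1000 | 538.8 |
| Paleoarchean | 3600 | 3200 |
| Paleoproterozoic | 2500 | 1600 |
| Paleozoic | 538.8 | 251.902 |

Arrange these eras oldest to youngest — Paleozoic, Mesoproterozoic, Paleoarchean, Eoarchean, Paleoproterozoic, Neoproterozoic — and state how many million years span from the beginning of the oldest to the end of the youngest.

Eoarchean → Paleoarchean → Paleoproterozoic → Mesoproterozoic → Neoproterozoic → Paleozoic; total span 3779.098 Myr

Start ages (Ma): Eoarchean 4031, Paleoarchean 3600, Paleoproterozoic 2500, Mesoproterozoic 1600, Neoproterozoic 1000, Paleozoic 538.8.
Ordered oldest to youngest: Eoarchean, Paleoarchean, Paleoproterozoic, Mesoproterozoic, Neoproterozoic, Paleozoic.
Span = 4031 − 251.902 = 3779.098 Myr.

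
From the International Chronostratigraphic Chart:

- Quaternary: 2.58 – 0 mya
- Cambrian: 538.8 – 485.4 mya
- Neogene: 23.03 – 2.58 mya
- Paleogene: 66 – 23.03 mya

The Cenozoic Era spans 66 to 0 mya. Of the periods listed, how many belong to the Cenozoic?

3

Periods inside 66–0 Ma: Paleogene, Neogene, Quaternary — 3 in total.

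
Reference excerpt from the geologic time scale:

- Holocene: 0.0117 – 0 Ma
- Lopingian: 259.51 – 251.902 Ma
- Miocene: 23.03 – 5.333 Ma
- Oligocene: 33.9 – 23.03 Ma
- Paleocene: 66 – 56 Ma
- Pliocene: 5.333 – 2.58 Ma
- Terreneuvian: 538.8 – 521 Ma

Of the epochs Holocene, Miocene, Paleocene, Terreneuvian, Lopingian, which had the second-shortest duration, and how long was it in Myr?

Durations: Holocene 0.0117; Miocene 17.697; Paleocene 10; Terreneuvian 17.8; Lopingian 7.608 Myr.
Sorted shortest-first: Holocene (0.0117), Lopingian (7.608), Paleocene (10), Miocene (17.697), Terreneuvian (17.8).
The second shortest is Lopingian at 7.608 Myr.

Lopingian, 7.608 million years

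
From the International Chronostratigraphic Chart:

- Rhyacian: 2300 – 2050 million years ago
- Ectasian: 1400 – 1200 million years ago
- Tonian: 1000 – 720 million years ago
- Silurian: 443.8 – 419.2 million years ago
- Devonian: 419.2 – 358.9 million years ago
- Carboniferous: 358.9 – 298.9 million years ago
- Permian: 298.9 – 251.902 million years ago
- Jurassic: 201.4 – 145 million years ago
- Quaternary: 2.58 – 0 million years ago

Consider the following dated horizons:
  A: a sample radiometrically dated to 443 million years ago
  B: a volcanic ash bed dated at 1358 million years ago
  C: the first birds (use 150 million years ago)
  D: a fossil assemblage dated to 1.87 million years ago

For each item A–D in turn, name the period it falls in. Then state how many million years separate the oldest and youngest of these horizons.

A — Silurian; B — Ectasian; C — Jurassic; D — Quaternary; span 1356.13 million years

Match each age against the start–end ranges in the excerpt: A = 443 Ma → Silurian (443.8–419.2); B = 1358 Ma → Ectasian (1400–1200); C = 150 Ma → Jurassic (201.4–145); D = 1.87 Ma → Quaternary (2.58–0).
The largest age is 1358 Ma and the smallest is 1.87 Ma; their difference is 1356.13 Myr.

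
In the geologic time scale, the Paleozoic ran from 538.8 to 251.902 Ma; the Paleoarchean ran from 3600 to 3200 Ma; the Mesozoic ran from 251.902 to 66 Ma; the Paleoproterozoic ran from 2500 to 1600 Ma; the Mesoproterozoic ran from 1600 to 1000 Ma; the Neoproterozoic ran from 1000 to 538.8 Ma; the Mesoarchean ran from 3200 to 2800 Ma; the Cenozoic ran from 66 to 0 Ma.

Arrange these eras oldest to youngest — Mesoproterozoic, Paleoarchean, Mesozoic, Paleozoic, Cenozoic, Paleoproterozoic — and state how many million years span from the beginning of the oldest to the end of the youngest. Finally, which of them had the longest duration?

Paleoarchean, Paleoproterozoic, Mesoproterozoic, Paleozoic, Mesozoic, Cenozoic; total span 3600 Myr; longest is Paleoproterozoic

From the excerpt: Mesoproterozoic 1600–1000; Paleoarchean 3600–3200; Mesozoic 251.902–66; Paleozoic 538.8–251.902; Cenozoic 66–0; Paleoproterozoic 2500–1600 (Ma).
Larger Ma is earlier, so the oldest is Paleoarchean and the youngest is Cenozoic; oldest to youngest: Paleoarchean, Paleoproterozoic, Mesoproterozoic, Paleozoic, Mesozoic, Cenozoic.
Oldest start 3600 minus youngest end 0 gives 3600 Myr overall.
Individual lengths (start − end): Paleozoic 286.898; Mesoproterozoic 600; Cenozoic 66; Paleoproterozoic 900; Paleoarchean 400; Mesozoic 185.902. The largest is Paleoproterozoic at 900 Myr.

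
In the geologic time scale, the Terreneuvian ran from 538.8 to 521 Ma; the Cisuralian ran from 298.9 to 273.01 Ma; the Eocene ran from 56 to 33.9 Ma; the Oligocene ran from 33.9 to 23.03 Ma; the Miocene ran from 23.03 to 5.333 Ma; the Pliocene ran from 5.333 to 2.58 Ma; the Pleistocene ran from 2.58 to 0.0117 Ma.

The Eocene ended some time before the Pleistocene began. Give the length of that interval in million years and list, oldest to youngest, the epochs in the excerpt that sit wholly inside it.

31.32 million years; Oligocene, Miocene, Pliocene

End of Eocene = 33.9 Ma; start of Pleistocene = 2.58 Ma.
Gap = 33.9 − 2.58 = 31.32 Myr.
Epochs wholly inside 33.9–2.58 Ma: Oligocene (33.9–23.03), Miocene (23.03–5.333), Pliocene (5.333–2.58).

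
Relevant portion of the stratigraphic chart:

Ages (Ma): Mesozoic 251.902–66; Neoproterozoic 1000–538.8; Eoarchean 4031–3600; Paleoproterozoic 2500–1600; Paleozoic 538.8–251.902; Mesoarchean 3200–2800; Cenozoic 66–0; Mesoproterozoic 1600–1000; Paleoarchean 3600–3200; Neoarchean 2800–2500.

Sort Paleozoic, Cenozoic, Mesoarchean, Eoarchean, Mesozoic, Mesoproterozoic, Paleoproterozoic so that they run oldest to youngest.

Sorting by start age (descending Ma, since larger Ma = older): Eoarchean began 4031, Mesoarchean began 3200, Paleoproterozoic began 2500, Mesoproterozoic began 1600, Paleozoic began 538.8, Mesozoic began 251.902, Cenozoic began 66.

Eoarchean, then Mesoarchean, then Paleoproterozoic, then Mesoproterozoic, then Paleozoic, then Mesozoic, then Cenozoic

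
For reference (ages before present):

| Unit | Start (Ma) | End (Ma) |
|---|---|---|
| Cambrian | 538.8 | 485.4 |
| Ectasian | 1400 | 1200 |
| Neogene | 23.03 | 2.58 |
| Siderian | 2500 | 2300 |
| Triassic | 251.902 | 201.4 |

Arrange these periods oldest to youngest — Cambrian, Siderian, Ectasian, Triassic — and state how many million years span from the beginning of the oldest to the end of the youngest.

Siderian, Ectasian, Cambrian, Triassic; total span 2298.6 Myr

From the excerpt: Cambrian 538.8–485.4; Siderian 2500–2300; Ectasian 1400–1200; Triassic 251.902–201.4 (Ma).
Larger Ma is earlier, so the oldest is Siderian and the youngest is Triassic; oldest to youngest: Siderian, Ectasian, Cambrian, Triassic.
Oldest start 2500 minus youngest end 201.4 gives 2298.6 Myr overall.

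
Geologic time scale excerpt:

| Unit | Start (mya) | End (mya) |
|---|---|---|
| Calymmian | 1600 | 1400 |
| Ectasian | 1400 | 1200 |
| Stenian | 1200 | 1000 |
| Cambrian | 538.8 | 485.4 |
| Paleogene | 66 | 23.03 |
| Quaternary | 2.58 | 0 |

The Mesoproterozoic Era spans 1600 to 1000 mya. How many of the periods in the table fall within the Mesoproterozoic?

3

Periods inside 1600–1000 Ma: Calymmian, Ectasian, Stenian — 3 in total.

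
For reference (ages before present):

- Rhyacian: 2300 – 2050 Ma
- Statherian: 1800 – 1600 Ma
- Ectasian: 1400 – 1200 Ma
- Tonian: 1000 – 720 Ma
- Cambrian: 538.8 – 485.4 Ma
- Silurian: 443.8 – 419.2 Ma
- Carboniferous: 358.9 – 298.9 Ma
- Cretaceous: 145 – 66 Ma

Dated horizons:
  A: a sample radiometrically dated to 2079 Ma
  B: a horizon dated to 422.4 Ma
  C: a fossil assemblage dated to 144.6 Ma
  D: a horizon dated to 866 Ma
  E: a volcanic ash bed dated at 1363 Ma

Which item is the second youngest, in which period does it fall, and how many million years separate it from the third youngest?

Smaller Ma means younger, so youngest first: C 144.6 < B 422.4 < D 866 < E 1363 < A 2079.
Counting 2 along gives B (422.4 Ma); the excerpt puts that inside the Silurian, 443.8–419.2 Ma.
Next in line is D (866 Ma), and 866 − 422.4 = 443.6 Myr.

B, in the Silurian; 443.6 million years to D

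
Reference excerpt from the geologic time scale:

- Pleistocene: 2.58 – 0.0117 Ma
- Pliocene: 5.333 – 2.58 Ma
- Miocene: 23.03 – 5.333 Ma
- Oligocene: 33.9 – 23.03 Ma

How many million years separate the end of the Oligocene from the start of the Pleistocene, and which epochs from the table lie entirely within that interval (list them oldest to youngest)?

20.45 million years; Miocene, Pliocene

The Oligocene closes at 23.03 Ma and the Pleistocene opens at 2.58 Ma, so the interval is 23.03 − 2.58 = 20.45 Myr.
An epoch fits inside if it starts at or after 23.03 Ma and ends at or before 2.58 Ma; oldest first that gives Miocene, Pliocene.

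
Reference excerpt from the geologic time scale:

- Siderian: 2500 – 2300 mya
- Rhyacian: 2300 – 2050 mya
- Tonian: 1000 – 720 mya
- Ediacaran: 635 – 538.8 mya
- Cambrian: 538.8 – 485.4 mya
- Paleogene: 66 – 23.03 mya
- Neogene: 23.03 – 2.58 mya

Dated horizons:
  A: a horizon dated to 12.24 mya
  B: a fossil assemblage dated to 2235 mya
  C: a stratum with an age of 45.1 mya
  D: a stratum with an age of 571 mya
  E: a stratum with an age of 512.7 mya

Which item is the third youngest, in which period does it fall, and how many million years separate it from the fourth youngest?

Sorted youngest-first by Ma: A (12.24), C (45.1), E (512.7), D (571), B (2235).
The third youngest is E at 512.7 Ma, which lies in 538.8–485.4 Ma: the Cambrian.
The fourth youngest is D at 571 Ma; separation = |512.7 − 571| = 58.3 Myr.

E, in the Cambrian; 58.3 million years to D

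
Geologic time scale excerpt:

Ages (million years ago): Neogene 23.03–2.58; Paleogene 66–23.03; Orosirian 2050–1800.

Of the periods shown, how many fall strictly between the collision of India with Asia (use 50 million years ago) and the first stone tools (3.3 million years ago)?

0

Checking each listed span, none has both start < 50 Ma and end > 3.3 Ma — every period straddles one of the two dates or lies outside them — so the count is 0.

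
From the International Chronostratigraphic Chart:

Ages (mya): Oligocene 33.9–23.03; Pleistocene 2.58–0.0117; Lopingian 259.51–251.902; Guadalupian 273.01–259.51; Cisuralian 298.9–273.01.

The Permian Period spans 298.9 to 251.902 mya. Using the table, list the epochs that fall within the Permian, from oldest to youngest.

Epochs with both bounds inside 298.9–251.902 Ma: Cisuralian (298.9–273.01), Guadalupian (273.01–259.51), Lopingian (259.51–251.902).

Cisuralian, Guadalupian, Lopingian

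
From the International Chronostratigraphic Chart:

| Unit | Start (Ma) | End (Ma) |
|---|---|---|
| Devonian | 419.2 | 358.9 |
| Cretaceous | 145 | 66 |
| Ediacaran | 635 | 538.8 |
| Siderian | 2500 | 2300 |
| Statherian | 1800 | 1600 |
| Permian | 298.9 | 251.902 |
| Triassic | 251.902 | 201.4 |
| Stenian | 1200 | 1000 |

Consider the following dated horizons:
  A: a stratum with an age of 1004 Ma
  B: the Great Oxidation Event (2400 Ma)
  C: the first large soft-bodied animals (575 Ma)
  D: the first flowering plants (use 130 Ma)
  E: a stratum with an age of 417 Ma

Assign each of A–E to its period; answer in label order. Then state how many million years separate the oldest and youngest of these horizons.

A: 1004 Ma lies in 1200–1000 Ma, so Stenian.
B: 2400 Ma lies in 2500–2300 Ma, so Siderian.
C: 575 Ma lies in 635–538.8 Ma, so Ediacaran.
D: 130 Ma lies in 145–66 Ma, so Cretaceous.
E: 417 Ma lies in 419.2–358.9 Ma, so Devonian.
Oldest = 2400 Ma, youngest = 130 Ma → span 2270 Myr.

A — Stenian; B — Siderian; C — Ediacaran; D — Cretaceous; E — Devonian; span 2270 million years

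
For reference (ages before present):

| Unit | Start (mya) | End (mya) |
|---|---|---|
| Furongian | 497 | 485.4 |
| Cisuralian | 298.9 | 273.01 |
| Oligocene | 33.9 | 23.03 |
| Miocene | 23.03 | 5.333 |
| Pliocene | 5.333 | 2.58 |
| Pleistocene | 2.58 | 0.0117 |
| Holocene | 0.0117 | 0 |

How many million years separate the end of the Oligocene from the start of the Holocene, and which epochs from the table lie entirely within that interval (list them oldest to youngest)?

End of Oligocene = 23.03 Ma; start of Holocene = 0.0117 Ma.
Gap = 23.03 − 0.0117 = 23.0183 Myr.
Epochs wholly inside 23.03–0.0117 Ma: Miocene (23.03–5.333), Pliocene (5.333–2.58), Pleistocene (2.58–0.0117).

23.0183 million years; Miocene, Pliocene, Pleistocene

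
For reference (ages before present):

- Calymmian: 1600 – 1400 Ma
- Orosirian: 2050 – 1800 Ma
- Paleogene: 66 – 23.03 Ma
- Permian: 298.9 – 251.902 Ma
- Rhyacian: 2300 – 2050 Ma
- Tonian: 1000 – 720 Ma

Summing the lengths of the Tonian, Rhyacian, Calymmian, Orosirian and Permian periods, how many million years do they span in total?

Duration is start − end for each: (1000 − 720) + (2300 − 2050) + (1600 − 1400) + (2050 − 1800) + (298.9 − 251.902).
That is 280 + 250 + 200 + 250 + 46.998, which totals 1026.998 million years.

1026.998 million years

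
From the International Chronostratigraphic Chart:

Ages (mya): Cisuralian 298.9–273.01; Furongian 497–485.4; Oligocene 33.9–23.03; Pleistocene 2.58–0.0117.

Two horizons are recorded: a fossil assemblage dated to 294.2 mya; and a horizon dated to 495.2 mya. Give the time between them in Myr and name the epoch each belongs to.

Elapsed time: 495.2 − 294.2 = 201 Myr.
294.2 Ma lies within 298.9–273.01 Ma: Cisuralian.
495.2 Ma lies within 497–485.4 Ma: Furongian.

201 million years apart; the first in the Cisuralian, the second in the Furongian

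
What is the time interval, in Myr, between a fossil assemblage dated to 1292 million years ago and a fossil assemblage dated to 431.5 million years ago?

860.5 million years

1292 − 431.5 = 860.5 million years.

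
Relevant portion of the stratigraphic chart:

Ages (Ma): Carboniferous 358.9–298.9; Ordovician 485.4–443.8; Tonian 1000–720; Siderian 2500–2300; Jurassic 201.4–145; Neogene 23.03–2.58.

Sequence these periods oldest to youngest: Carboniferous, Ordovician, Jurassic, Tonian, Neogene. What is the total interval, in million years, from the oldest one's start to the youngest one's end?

Start ages (Ma): Tonian 1000, Ordovician 485.4, Carboniferous 358.9, Jurassic 201.4, Neogene 23.03.
Ordered oldest to youngest: Tonian, Ordovician, Carboniferous, Jurassic, Neogene.
Span = 1000 − 2.58 = 997.42 Myr.

Tonian → Ordovician → Carboniferous → Jurassic → Neogene; total span 997.42 Myr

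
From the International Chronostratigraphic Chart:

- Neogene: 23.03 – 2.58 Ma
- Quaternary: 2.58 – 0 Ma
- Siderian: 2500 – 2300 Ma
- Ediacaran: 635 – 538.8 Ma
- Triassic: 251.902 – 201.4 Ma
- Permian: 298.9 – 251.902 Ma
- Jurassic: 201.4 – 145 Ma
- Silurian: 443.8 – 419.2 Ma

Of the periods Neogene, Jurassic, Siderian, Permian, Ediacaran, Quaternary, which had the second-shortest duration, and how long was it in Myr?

Neogene, 20.45 million years

Durations: Neogene 20.45; Jurassic 56.4; Siderian 200; Permian 46.998; Ediacaran 96.2; Quaternary 2.58 Myr.
Sorted shortest-first: Quaternary (2.58), Neogene (20.45), Permian (46.998), Jurassic (56.4), Ediacaran (96.2), Siderian (200).
The second shortest is Neogene at 20.45 Myr.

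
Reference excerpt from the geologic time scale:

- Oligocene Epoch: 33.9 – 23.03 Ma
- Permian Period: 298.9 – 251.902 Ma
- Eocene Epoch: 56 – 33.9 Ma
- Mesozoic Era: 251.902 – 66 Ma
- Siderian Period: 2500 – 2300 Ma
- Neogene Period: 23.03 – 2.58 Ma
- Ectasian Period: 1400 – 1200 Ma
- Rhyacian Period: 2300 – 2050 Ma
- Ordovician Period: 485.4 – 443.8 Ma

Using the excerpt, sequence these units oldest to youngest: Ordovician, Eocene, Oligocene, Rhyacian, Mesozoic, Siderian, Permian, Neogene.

Siderian, then Rhyacian, then Ordovician, then Permian, then Mesozoic, then Eocene, then Oligocene, then Neogene

The oldest of these is Siderian (starts 2500 Ma) and the youngest is Neogene (ends 2.58 Ma).
In between, by decreasing start age: Rhyacian (2300), Ordovician (485.4), Permian (298.9), Mesozoic (251.902), Eocene (56), Oligocene (33.9).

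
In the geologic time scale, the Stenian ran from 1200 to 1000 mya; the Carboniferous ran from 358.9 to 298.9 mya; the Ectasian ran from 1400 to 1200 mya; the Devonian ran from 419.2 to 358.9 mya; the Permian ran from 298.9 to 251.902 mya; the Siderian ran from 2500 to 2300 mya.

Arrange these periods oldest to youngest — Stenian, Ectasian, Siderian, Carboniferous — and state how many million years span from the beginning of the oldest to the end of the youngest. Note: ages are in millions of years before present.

Siderian → Ectasian → Stenian → Carboniferous; total span 2201.1 Myr

From the excerpt: Stenian 1200–1000; Ectasian 1400–1200; Siderian 2500–2300; Carboniferous 358.9–298.9 (Ma).
Larger Ma is earlier, so the oldest is Siderian and the youngest is Carboniferous; oldest to youngest: Siderian, Ectasian, Stenian, Carboniferous.
Oldest start 2500 minus youngest end 298.9 gives 2201.1 Myr overall.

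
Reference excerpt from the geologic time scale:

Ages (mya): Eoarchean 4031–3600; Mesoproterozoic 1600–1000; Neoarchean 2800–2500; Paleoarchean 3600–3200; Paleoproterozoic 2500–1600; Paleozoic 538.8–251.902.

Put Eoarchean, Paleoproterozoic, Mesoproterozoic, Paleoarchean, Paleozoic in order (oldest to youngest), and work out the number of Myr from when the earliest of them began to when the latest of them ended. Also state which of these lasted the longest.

From the excerpt: Eoarchean 4031–3600; Paleoproterozoic 2500–1600; Mesoproterozoic 1600–1000; Paleoarchean 3600–3200; Paleozoic 538.8–251.902 (Ma).
Larger Ma is earlier, so the oldest is Eoarchean and the youngest is Paleozoic; oldest to youngest: Eoarchean, Paleoarchean, Paleoproterozoic, Mesoproterozoic, Paleozoic.
Oldest start 4031 minus youngest end 251.902 gives 3779.098 Myr overall.
Individual lengths (start − end): Paleoproterozoic 900; Eoarchean 431; Paleozoic 286.898; Paleoarchean 400; Mesoproterozoic 600. The largest is Paleoproterozoic at 900 Myr.

Eoarchean → Paleoarchean → Paleoproterozoic → Mesoproterozoic → Paleozoic; total span 3779.098 Myr; longest is Paleoproterozoic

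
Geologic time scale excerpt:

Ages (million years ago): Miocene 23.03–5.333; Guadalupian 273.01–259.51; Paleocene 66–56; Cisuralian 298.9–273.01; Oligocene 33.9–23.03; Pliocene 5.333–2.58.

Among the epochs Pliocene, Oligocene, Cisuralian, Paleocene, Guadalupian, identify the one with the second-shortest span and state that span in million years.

Durations: Pliocene 2.753; Oligocene 10.87; Cisuralian 25.89; Paleocene 10; Guadalupian 13.5 Myr.
Sorted shortest-first: Pliocene (2.753), Paleocene (10), Oligocene (10.87), Guadalupian (13.5), Cisuralian (25.89).
The second shortest is Paleocene at 10 Myr.

Paleocene, 10 million years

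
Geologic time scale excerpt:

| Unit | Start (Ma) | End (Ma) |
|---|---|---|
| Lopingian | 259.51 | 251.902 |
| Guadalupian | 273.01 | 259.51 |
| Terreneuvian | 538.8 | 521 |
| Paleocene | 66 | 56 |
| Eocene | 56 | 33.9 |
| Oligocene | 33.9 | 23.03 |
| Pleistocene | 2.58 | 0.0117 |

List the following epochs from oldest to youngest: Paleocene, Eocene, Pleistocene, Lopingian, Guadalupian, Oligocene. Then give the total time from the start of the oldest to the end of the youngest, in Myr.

From the excerpt: Paleocene 66–56; Eocene 56–33.9; Pleistocene 2.58–0.0117; Lopingian 259.51–251.902; Guadalupian 273.01–259.51; Oligocene 33.9–23.03 (Ma).
Larger Ma is earlier, so the oldest is Guadalupian and the youngest is Pleistocene; oldest to youngest: Guadalupian, Lopingian, Paleocene, Eocene, Oligocene, Pleistocene.
Oldest start 273.01 minus youngest end 0.0117 gives 272.9983 Myr overall.

Guadalupian, Lopingian, Paleocene, Eocene, Oligocene, Pleistocene; total span 272.9983 Myr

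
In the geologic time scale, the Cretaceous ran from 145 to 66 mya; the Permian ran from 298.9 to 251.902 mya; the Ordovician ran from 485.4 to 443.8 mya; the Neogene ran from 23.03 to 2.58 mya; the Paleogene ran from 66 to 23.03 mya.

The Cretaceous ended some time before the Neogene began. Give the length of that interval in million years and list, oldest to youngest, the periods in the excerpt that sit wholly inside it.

42.97 million years; Paleogene

The Cretaceous closes at 66 Ma and the Neogene opens at 23.03 Ma, so the interval is 66 − 23.03 = 42.97 Myr.
A period fits inside if it starts at or after 66 Ma and ends at or before 23.03 Ma; oldest first that gives Paleogene.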